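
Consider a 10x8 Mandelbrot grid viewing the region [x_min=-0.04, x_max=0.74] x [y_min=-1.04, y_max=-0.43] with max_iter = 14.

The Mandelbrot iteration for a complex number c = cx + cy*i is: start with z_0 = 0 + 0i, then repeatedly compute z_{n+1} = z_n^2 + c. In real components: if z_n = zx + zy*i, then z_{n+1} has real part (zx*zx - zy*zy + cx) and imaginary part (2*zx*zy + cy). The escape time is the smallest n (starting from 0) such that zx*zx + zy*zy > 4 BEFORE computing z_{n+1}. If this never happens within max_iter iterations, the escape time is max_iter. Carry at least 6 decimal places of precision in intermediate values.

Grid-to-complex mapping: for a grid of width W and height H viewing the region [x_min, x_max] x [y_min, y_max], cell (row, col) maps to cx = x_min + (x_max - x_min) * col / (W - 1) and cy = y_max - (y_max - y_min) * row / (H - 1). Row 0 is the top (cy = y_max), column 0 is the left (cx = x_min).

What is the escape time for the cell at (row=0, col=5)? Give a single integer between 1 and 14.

z_0 = 0 + 0i, c = 0.3933 + -0.4300i
Iter 1: z = 0.3933 + -0.4300i, |z|^2 = 0.3396
Iter 2: z = 0.3631 + -0.7683i, |z|^2 = 0.7221
Iter 3: z = -0.0650 + -0.9880i, |z|^2 = 0.9803
Iter 4: z = -0.5785 + -0.3015i, |z|^2 = 0.4256
Iter 5: z = 0.6371 + -0.0811i, |z|^2 = 0.4125
Iter 6: z = 0.7927 + -0.5334i, |z|^2 = 0.9129
Iter 7: z = 0.7372 + -1.2756i, |z|^2 = 2.1707
Iter 8: z = -0.6904 + -2.3108i, |z|^2 = 5.8166
Escaped at iteration 8

Answer: 8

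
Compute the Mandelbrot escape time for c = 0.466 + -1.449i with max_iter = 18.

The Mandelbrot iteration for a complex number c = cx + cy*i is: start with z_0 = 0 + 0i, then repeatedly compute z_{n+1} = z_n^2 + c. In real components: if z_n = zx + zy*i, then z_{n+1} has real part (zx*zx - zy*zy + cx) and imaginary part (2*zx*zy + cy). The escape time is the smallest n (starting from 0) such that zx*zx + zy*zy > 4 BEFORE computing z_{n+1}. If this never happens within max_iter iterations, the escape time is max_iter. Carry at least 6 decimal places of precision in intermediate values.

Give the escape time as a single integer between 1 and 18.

Answer: 2

Derivation:
z_0 = 0 + 0i, c = 0.4660 + -1.4490i
Iter 1: z = 0.4660 + -1.4490i, |z|^2 = 2.3168
Iter 2: z = -1.4164 + -2.7995i, |z|^2 = 9.8433
Escaped at iteration 2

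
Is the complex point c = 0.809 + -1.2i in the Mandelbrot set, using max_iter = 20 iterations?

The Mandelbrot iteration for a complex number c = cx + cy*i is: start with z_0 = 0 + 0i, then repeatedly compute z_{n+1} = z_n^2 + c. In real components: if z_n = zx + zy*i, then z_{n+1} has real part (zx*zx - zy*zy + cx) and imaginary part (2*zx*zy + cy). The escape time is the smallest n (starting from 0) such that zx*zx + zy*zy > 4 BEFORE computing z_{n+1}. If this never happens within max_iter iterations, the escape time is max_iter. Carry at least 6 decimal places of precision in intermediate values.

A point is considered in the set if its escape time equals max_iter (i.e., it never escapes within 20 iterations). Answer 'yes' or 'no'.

z_0 = 0 + 0i, c = 0.8090 + -1.2000i
Iter 1: z = 0.8090 + -1.2000i, |z|^2 = 2.0945
Iter 2: z = 0.0235 + -3.1416i, |z|^2 = 9.8702
Escaped at iteration 2

Answer: no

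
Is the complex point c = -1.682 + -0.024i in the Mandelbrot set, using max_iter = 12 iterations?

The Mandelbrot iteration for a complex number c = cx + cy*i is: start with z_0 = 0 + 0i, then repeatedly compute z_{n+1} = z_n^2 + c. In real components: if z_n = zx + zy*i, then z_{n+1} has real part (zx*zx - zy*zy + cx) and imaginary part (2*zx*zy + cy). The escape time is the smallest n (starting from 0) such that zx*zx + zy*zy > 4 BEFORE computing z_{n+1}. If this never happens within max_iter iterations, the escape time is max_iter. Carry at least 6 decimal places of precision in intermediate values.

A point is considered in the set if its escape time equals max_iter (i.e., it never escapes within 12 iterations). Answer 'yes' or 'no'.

z_0 = 0 + 0i, c = -1.6820 + -0.0240i
Iter 1: z = -1.6820 + -0.0240i, |z|^2 = 2.8297
Iter 2: z = 1.1465 + 0.0567i, |z|^2 = 1.3178
Iter 3: z = -0.3706 + 0.1061i, |z|^2 = 0.1486
Iter 4: z = -1.5559 + -0.1027i, |z|^2 = 2.4313
Iter 5: z = 0.7282 + 0.2954i, |z|^2 = 0.6176
Iter 6: z = -1.2390 + 0.4063i, |z|^2 = 1.7001
Iter 7: z = -0.3120 + -1.0307i, |z|^2 = 1.1597
Iter 8: z = -2.6470 + 0.6192i, |z|^2 = 7.3902
Escaped at iteration 8

Answer: no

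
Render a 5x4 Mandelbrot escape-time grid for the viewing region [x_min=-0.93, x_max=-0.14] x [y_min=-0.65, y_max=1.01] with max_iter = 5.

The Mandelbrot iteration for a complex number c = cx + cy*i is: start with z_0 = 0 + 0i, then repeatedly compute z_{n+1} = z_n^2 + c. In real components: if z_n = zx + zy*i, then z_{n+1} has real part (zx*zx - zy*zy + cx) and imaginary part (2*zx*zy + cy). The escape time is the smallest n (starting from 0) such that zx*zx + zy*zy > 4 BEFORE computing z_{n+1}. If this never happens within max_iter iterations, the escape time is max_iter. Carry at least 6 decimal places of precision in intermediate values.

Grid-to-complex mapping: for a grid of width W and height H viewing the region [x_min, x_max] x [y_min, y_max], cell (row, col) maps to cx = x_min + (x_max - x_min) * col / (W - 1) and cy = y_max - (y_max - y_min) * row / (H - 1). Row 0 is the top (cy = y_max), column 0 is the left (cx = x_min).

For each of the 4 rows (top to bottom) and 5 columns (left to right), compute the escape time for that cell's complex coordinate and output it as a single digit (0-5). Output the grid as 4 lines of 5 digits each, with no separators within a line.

(row=0, col=0): c = -0.9300 + 1.0100i → escape time 3
(row=0, col=1): c = -0.7325 + 1.0100i → escape time 3
(row=0, col=2): c = -0.5350 + 1.0100i → escape time 4
(row=0, col=3): c = -0.3375 + 1.0100i → escape time 5
(row=0, col=4): c = -0.1400 + 1.0100i → escape time 5
(row=1, col=0): c = -0.9300 + 0.4567i → escape time 5
(row=1, col=1): c = -0.7325 + 0.4567i → escape time 5
(row=1, col=2): c = -0.5350 + 0.4567i → escape time 5
(row=1, col=3): c = -0.3375 + 0.4567i → escape time 5
(row=1, col=4): c = -0.1400 + 0.4567i → escape time 5
(row=2, col=0): c = -0.9300 + -0.0967i → escape time 5
(row=2, col=1): c = -0.7325 + -0.0967i → escape time 5
(row=2, col=2): c = -0.5350 + -0.0967i → escape time 5
(row=2, col=3): c = -0.3375 + -0.0967i → escape time 5
(row=2, col=4): c = -0.1400 + -0.0967i → escape time 5
(row=3, col=0): c = -0.9300 + -0.6500i → escape time 4
(row=3, col=1): c = -0.7325 + -0.6500i → escape time 5
(row=3, col=2): c = -0.5350 + -0.6500i → escape time 5
(row=3, col=3): c = -0.3375 + -0.6500i → escape time 5
(row=3, col=4): c = -0.1400 + -0.6500i → escape time 5

Answer: 33455
55555
55555
45555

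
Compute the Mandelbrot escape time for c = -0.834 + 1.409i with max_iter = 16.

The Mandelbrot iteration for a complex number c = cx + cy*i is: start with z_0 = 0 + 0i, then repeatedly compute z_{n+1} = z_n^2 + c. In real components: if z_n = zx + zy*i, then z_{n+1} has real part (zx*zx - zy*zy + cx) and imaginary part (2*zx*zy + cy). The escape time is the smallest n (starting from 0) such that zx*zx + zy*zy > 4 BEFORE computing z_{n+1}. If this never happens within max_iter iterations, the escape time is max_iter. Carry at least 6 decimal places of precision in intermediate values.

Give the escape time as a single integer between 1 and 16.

z_0 = 0 + 0i, c = -0.8340 + 1.4090i
Iter 1: z = -0.8340 + 1.4090i, |z|^2 = 2.6808
Iter 2: z = -2.1237 + -0.9412i, |z|^2 = 5.3961
Escaped at iteration 2

Answer: 2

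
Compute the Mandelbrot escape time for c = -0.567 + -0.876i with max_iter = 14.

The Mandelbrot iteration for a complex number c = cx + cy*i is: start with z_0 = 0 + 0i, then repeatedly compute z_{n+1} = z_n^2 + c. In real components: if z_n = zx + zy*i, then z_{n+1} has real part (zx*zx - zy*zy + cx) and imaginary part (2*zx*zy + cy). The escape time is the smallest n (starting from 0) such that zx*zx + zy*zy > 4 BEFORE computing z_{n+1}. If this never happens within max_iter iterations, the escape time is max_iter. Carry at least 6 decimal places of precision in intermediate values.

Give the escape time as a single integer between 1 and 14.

Answer: 4

Derivation:
z_0 = 0 + 0i, c = -0.5670 + -0.8760i
Iter 1: z = -0.5670 + -0.8760i, |z|^2 = 1.0889
Iter 2: z = -1.0129 + 0.1174i, |z|^2 = 1.0397
Iter 3: z = 0.4452 + -1.1138i, |z|^2 = 1.4387
Iter 4: z = -1.6094 + -1.8676i, |z|^2 = 6.0781
Escaped at iteration 4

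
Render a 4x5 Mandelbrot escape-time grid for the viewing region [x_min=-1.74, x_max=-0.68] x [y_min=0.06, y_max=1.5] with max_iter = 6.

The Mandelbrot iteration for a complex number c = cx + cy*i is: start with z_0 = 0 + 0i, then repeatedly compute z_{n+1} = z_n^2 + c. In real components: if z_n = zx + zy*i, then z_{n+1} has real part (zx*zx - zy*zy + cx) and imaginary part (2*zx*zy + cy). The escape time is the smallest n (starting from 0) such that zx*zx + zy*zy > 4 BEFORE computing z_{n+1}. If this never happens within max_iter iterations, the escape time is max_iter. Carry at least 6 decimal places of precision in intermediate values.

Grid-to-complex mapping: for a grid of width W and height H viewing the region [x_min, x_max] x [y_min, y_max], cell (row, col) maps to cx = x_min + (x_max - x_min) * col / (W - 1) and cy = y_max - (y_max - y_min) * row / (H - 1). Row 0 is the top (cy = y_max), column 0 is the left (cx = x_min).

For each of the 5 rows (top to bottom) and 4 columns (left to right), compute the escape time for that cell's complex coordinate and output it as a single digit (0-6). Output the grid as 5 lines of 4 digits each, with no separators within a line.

Answer: 1122
1233
2334
3466
6666

Derivation:
(row=0, col=0): c = -1.7400 + 1.5000i → escape time 1
(row=0, col=1): c = -1.3867 + 1.5000i → escape time 1
(row=0, col=2): c = -1.0333 + 1.5000i → escape time 2
(row=0, col=3): c = -0.6800 + 1.5000i → escape time 2
(row=1, col=0): c = -1.7400 + 1.1400i → escape time 1
(row=1, col=1): c = -1.3867 + 1.1400i → escape time 2
(row=1, col=2): c = -1.0333 + 1.1400i → escape time 3
(row=1, col=3): c = -0.6800 + 1.1400i → escape time 3
(row=2, col=0): c = -1.7400 + 0.7800i → escape time 2
(row=2, col=1): c = -1.3867 + 0.7800i → escape time 3
(row=2, col=2): c = -1.0333 + 0.7800i → escape time 3
(row=2, col=3): c = -0.6800 + 0.7800i → escape time 4
(row=3, col=0): c = -1.7400 + 0.4200i → escape time 3
(row=3, col=1): c = -1.3867 + 0.4200i → escape time 4
(row=3, col=2): c = -1.0333 + 0.4200i → escape time 6
(row=3, col=3): c = -0.6800 + 0.4200i → escape time 6
(row=4, col=0): c = -1.7400 + 0.0600i → escape time 6
(row=4, col=1): c = -1.3867 + 0.0600i → escape time 6
(row=4, col=2): c = -1.0333 + 0.0600i → escape time 6
(row=4, col=3): c = -0.6800 + 0.0600i → escape time 6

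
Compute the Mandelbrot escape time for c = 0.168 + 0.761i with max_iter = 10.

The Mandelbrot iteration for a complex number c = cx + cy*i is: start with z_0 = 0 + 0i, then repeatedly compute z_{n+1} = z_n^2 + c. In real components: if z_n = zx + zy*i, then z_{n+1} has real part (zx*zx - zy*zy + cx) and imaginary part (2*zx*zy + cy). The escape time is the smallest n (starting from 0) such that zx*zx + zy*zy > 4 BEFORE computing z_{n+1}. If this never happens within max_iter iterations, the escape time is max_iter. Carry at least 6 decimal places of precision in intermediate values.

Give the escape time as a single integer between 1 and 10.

z_0 = 0 + 0i, c = 0.1680 + 0.7610i
Iter 1: z = 0.1680 + 0.7610i, |z|^2 = 0.6073
Iter 2: z = -0.3829 + 1.0167i, |z|^2 = 1.1803
Iter 3: z = -0.7191 + -0.0176i, |z|^2 = 0.5174
Iter 4: z = 0.6847 + 0.7863i, |z|^2 = 1.0871
Iter 5: z = 0.0186 + 1.8378i, |z|^2 = 3.3778
Iter 6: z = -3.2091 + 0.8295i, |z|^2 = 10.9866
Escaped at iteration 6

Answer: 6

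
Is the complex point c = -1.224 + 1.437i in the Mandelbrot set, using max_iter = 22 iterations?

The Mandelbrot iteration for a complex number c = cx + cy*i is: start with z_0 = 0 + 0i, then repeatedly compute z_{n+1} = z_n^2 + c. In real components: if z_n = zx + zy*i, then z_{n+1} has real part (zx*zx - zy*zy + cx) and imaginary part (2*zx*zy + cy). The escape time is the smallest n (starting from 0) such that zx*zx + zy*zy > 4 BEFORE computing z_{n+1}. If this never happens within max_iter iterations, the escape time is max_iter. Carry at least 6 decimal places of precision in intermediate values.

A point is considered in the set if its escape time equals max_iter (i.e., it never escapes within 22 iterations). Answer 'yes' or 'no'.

z_0 = 0 + 0i, c = -1.2240 + 1.4370i
Iter 1: z = -1.2240 + 1.4370i, |z|^2 = 3.5631
Iter 2: z = -1.7908 + -2.0808i, |z|^2 = 7.5366
Escaped at iteration 2

Answer: no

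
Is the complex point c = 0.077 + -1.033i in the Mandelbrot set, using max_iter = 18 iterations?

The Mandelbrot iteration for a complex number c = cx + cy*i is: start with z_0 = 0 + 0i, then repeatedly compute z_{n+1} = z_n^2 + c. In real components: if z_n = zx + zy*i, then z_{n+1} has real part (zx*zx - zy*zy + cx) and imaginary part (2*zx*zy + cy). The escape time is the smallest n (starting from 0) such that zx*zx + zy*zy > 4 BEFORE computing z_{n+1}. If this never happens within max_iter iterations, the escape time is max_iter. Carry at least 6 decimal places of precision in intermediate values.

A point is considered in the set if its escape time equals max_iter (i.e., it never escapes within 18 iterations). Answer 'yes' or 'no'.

Answer: no

Derivation:
z_0 = 0 + 0i, c = 0.0770 + -1.0330i
Iter 1: z = 0.0770 + -1.0330i, |z|^2 = 1.0730
Iter 2: z = -0.9842 + -1.1921i, |z|^2 = 2.3896
Iter 3: z = -0.3755 + 1.3134i, |z|^2 = 1.8660
Iter 4: z = -1.5070 + -2.0193i, |z|^2 = 6.3488
Escaped at iteration 4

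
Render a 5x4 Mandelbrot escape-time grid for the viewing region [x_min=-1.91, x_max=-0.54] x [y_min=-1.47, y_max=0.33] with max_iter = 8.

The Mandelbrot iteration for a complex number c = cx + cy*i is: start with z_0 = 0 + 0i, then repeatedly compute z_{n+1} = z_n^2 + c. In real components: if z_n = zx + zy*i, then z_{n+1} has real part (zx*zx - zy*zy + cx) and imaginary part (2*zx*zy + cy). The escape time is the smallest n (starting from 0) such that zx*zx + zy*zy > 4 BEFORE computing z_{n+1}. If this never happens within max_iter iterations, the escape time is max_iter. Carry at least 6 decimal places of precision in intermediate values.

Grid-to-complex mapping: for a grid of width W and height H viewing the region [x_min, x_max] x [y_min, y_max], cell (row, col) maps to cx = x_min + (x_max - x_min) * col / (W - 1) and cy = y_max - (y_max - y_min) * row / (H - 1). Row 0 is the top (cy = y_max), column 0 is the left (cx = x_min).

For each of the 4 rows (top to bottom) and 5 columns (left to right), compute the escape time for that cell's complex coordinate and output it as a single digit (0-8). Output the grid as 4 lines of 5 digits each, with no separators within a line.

(row=0, col=0): c = -1.9100 + 0.3300i → escape time 3
(row=0, col=1): c = -1.5675 + 0.3300i → escape time 4
(row=0, col=2): c = -1.2250 + 0.3300i → escape time 8
(row=0, col=3): c = -0.8825 + 0.3300i → escape time 8
(row=0, col=4): c = -0.5400 + 0.3300i → escape time 8
(row=1, col=0): c = -1.9100 + -0.2700i → escape time 3
(row=1, col=1): c = -1.5675 + -0.2700i → escape time 5
(row=1, col=2): c = -1.2250 + -0.2700i → escape time 8
(row=1, col=3): c = -0.8825 + -0.2700i → escape time 8
(row=1, col=4): c = -0.5400 + -0.2700i → escape time 8
(row=2, col=0): c = -1.9100 + -0.8700i → escape time 1
(row=2, col=1): c = -1.5675 + -0.8700i → escape time 3
(row=2, col=2): c = -1.2250 + -0.8700i → escape time 3
(row=2, col=3): c = -0.8825 + -0.8700i → escape time 3
(row=2, col=4): c = -0.5400 + -0.8700i → escape time 4
(row=3, col=0): c = -1.9100 + -1.4700i → escape time 1
(row=3, col=1): c = -1.5675 + -1.4700i → escape time 1
(row=3, col=2): c = -1.2250 + -1.4700i → escape time 2
(row=3, col=3): c = -0.8825 + -1.4700i → escape time 2
(row=3, col=4): c = -0.5400 + -1.4700i → escape time 2

Answer: 34888
35888
13334
11222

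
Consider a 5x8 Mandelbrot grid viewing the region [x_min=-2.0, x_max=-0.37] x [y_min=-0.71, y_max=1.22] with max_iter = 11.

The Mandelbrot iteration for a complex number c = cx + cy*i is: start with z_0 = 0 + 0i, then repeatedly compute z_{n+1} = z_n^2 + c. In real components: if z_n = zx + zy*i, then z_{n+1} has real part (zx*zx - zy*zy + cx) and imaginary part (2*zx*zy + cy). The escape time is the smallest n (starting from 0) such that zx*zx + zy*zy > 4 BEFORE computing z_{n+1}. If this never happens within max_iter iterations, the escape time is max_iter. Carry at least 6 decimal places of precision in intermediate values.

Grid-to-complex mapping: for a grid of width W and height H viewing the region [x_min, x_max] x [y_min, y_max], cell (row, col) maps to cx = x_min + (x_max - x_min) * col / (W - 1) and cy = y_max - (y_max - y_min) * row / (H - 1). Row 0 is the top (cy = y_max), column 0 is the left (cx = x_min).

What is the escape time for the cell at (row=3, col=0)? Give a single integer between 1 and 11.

z_0 = 0 + 0i, c = -2.0000 + 0.3929i
Iter 1: z = -2.0000 + 0.3929i, |z|^2 = 4.1543
Escaped at iteration 1

Answer: 1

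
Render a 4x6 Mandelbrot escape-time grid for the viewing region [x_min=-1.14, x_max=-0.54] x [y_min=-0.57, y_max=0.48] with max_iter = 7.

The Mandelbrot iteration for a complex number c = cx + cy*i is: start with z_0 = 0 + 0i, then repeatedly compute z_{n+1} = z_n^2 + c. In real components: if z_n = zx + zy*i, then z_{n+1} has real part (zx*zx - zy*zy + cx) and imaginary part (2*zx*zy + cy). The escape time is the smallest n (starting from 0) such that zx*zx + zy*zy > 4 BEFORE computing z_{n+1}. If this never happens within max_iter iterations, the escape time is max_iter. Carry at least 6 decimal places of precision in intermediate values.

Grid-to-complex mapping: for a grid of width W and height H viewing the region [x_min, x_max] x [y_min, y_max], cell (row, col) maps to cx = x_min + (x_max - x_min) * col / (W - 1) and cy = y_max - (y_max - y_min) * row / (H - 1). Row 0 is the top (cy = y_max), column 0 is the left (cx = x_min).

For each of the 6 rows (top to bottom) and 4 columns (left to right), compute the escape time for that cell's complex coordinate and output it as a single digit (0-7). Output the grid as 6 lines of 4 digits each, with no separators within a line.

(row=0, col=0): c = -1.1400 + 0.4800i → escape time 5
(row=0, col=1): c = -0.9400 + 0.4800i → escape time 5
(row=0, col=2): c = -0.7400 + 0.4800i → escape time 7
(row=0, col=3): c = -0.5400 + 0.4800i → escape time 7
(row=1, col=0): c = -1.1400 + 0.2700i → escape time 7
(row=1, col=1): c = -0.9400 + 0.2700i → escape time 7
(row=1, col=2): c = -0.7400 + 0.2700i → escape time 7
(row=1, col=3): c = -0.5400 + 0.2700i → escape time 7
(row=2, col=0): c = -1.1400 + 0.0600i → escape time 7
(row=2, col=1): c = -0.9400 + 0.0600i → escape time 7
(row=2, col=2): c = -0.7400 + 0.0600i → escape time 7
(row=2, col=3): c = -0.5400 + 0.0600i → escape time 7
(row=3, col=0): c = -1.1400 + -0.1500i → escape time 7
(row=3, col=1): c = -0.9400 + -0.1500i → escape time 7
(row=3, col=2): c = -0.7400 + -0.1500i → escape time 7
(row=3, col=3): c = -0.5400 + -0.1500i → escape time 7
(row=4, col=0): c = -1.1400 + -0.3600i → escape time 7
(row=4, col=1): c = -0.9400 + -0.3600i → escape time 7
(row=4, col=2): c = -0.7400 + -0.3600i → escape time 7
(row=4, col=3): c = -0.5400 + -0.3600i → escape time 7
(row=5, col=0): c = -1.1400 + -0.5700i → escape time 4
(row=5, col=1): c = -0.9400 + -0.5700i → escape time 5
(row=5, col=2): c = -0.7400 + -0.5700i → escape time 6
(row=5, col=3): c = -0.5400 + -0.5700i → escape time 7

Answer: 5577
7777
7777
7777
7777
4567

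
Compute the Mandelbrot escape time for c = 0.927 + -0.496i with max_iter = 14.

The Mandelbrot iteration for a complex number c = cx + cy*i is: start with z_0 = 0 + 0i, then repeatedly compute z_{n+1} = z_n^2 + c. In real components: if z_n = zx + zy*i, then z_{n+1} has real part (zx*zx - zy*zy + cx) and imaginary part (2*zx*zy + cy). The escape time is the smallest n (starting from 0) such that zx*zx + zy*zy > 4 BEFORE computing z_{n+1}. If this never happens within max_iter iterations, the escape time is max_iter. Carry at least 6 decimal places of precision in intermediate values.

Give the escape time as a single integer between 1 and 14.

Answer: 2

Derivation:
z_0 = 0 + 0i, c = 0.9270 + -0.4960i
Iter 1: z = 0.9270 + -0.4960i, |z|^2 = 1.1053
Iter 2: z = 1.5403 + -1.4156i, |z|^2 = 4.3764
Escaped at iteration 2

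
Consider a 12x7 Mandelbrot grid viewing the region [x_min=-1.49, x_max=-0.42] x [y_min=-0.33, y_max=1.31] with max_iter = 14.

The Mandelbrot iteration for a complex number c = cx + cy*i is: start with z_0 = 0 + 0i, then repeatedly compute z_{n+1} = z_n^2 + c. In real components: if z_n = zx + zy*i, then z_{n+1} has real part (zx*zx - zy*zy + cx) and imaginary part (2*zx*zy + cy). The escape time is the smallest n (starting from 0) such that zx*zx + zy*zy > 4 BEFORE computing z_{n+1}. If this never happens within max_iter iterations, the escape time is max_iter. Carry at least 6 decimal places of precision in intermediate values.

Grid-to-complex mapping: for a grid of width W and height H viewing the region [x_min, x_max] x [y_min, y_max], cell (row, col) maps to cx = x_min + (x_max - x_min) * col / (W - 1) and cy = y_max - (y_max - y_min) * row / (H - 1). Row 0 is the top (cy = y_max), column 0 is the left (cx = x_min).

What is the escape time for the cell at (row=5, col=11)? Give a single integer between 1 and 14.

z_0 = 0 + 0i, c = -0.4200 + -0.0567i
Iter 1: z = -0.4200 + -0.0567i, |z|^2 = 0.1796
Iter 2: z = -0.2468 + -0.0091i, |z|^2 = 0.0610
Iter 3: z = -0.3592 + -0.0522i, |z|^2 = 0.1317
Iter 4: z = -0.2937 + -0.0192i, |z|^2 = 0.0866
Iter 5: z = -0.3341 + -0.0454i, |z|^2 = 0.1137
Iter 6: z = -0.3104 + -0.0263i, |z|^2 = 0.0971
Iter 7: z = -0.3243 + -0.0403i, |z|^2 = 0.1068
Iter 8: z = -0.3164 + -0.0305i, |z|^2 = 0.1011
Iter 9: z = -0.3208 + -0.0374i, |z|^2 = 0.1043
Iter 10: z = -0.3185 + -0.0327i, |z|^2 = 0.1025
Iter 11: z = -0.3196 + -0.0358i, |z|^2 = 0.1035
Iter 12: z = -0.3191 + -0.0338i, |z|^2 = 0.1030
Iter 13: z = -0.3193 + -0.0351i, |z|^2 = 0.1032

Answer: 14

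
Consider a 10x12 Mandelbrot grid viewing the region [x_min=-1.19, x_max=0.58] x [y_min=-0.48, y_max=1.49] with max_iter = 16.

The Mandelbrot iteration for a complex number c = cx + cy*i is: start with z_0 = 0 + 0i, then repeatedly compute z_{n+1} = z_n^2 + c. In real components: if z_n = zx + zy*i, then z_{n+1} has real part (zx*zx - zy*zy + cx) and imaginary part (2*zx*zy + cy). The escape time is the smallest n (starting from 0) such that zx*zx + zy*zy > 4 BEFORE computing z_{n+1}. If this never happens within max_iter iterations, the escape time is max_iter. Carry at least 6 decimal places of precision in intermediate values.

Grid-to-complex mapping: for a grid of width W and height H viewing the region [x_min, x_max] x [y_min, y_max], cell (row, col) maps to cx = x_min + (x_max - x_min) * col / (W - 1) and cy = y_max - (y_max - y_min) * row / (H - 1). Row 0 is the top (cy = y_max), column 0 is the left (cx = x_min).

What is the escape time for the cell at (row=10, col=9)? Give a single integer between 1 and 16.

Answer: 4

Derivation:
z_0 = 0 + 0i, c = 0.5800 + -0.3009i
Iter 1: z = 0.5800 + -0.3009i, |z|^2 = 0.4269
Iter 2: z = 0.8259 + -0.6500i, |z|^2 = 1.1045
Iter 3: z = 0.8396 + -1.3745i, |z|^2 = 2.5940
Iter 4: z = -0.6042 + -2.6088i, |z|^2 = 7.1712
Escaped at iteration 4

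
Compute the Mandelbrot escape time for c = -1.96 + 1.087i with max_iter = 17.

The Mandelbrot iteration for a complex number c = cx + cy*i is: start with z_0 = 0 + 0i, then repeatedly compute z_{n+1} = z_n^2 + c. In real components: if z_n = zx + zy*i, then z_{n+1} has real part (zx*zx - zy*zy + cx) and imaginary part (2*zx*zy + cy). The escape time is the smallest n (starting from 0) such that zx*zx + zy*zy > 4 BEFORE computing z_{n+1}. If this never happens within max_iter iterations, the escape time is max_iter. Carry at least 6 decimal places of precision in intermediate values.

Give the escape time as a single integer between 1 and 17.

z_0 = 0 + 0i, c = -1.9600 + 1.0870i
Iter 1: z = -1.9600 + 1.0870i, |z|^2 = 5.0232
Escaped at iteration 1

Answer: 1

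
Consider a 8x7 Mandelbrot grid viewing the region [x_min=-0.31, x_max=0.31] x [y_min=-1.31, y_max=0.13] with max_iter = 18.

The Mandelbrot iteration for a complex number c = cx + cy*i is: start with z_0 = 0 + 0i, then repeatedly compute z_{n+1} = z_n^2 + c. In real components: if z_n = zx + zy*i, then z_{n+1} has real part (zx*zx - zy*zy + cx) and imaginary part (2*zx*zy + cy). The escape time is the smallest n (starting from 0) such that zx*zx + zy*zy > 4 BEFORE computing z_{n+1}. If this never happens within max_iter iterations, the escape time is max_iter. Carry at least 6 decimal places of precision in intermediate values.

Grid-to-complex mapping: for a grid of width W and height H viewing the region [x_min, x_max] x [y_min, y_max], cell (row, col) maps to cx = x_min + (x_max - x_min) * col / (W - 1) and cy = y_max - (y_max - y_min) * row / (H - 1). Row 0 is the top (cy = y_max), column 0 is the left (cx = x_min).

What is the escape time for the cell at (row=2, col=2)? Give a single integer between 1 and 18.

Answer: 18

Derivation:
z_0 = 0 + 0i, c = -0.1329 + -0.3500i
Iter 1: z = -0.1329 + -0.3500i, |z|^2 = 0.1402
Iter 2: z = -0.2377 + -0.2570i, |z|^2 = 0.1226
Iter 3: z = -0.1424 + -0.2278i, |z|^2 = 0.0722
Iter 4: z = -0.1645 + -0.2851i, |z|^2 = 0.1083
Iter 5: z = -0.1871 + -0.2562i, |z|^2 = 0.1006
Iter 6: z = -0.1635 + -0.2541i, |z|^2 = 0.0913
Iter 7: z = -0.1707 + -0.2669i, |z|^2 = 0.1004
Iter 8: z = -0.1750 + -0.2589i, |z|^2 = 0.0976
Iter 9: z = -0.1693 + -0.2594i, |z|^2 = 0.0959
Iter 10: z = -0.1715 + -0.2622i, |z|^2 = 0.0982
Iter 11: z = -0.1722 + -0.2601i, |z|^2 = 0.0973
Iter 12: z = -0.1708 + -0.2604i, |z|^2 = 0.0970
Iter 13: z = -0.1715 + -0.2610i, |z|^2 = 0.0975
Iter 14: z = -0.1716 + -0.2605i, |z|^2 = 0.0973
Iter 15: z = -0.1713 + -0.2606i, |z|^2 = 0.0973
Iter 16: z = -0.1714 + -0.2607i, |z|^2 = 0.0974
Iter 17: z = -0.1714 + -0.2606i, |z|^2 = 0.0973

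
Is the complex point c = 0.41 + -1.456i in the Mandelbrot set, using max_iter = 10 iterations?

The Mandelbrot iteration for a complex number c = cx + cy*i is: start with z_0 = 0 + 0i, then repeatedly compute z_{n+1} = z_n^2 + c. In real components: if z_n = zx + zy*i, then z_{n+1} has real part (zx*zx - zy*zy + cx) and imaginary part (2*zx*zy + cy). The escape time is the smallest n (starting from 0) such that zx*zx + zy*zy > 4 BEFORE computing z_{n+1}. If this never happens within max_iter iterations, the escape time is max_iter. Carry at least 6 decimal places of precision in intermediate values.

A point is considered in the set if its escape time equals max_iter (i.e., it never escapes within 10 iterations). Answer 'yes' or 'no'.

Answer: no

Derivation:
z_0 = 0 + 0i, c = 0.4100 + -1.4560i
Iter 1: z = 0.4100 + -1.4560i, |z|^2 = 2.2880
Iter 2: z = -1.5418 + -2.6499i, |z|^2 = 9.3993
Escaped at iteration 2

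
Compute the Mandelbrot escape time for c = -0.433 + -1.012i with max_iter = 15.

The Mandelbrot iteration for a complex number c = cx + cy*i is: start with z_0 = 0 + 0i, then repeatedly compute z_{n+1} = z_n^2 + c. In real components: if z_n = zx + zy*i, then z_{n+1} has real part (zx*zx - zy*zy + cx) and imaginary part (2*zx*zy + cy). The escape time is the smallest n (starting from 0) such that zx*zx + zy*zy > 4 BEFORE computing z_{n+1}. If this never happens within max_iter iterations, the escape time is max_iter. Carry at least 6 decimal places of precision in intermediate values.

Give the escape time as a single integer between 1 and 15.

z_0 = 0 + 0i, c = -0.4330 + -1.0120i
Iter 1: z = -0.4330 + -1.0120i, |z|^2 = 1.2116
Iter 2: z = -1.2697 + -0.1356i, |z|^2 = 1.6304
Iter 3: z = 1.1606 + -0.6676i, |z|^2 = 1.7928
Iter 4: z = 0.4683 + -2.5618i, |z|^2 = 6.7821
Escaped at iteration 4

Answer: 4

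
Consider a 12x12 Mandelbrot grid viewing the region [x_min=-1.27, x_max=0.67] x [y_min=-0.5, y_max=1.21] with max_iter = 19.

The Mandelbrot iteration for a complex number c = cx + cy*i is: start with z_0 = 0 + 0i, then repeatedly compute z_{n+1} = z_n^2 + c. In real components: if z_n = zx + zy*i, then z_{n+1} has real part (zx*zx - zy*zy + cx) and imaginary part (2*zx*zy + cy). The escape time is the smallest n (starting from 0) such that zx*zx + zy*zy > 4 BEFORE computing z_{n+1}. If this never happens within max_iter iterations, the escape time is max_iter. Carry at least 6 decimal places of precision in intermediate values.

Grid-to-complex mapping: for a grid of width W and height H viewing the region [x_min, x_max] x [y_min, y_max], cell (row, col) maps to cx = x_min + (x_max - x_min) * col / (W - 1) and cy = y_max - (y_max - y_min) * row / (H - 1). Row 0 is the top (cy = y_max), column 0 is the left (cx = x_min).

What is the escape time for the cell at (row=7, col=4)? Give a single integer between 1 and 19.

z_0 = 0 + 0i, c = -0.5645 + 0.1218i
Iter 1: z = -0.5645 + 0.1218i, |z|^2 = 0.3336
Iter 2: z = -0.2607 + -0.0157i, |z|^2 = 0.0682
Iter 3: z = -0.4968 + 0.1300i, |z|^2 = 0.2638
Iter 4: z = -0.3346 + -0.0074i, |z|^2 = 0.1120
Iter 5: z = -0.4526 + 0.1268i, |z|^2 = 0.2210
Iter 6: z = -0.3757 + 0.0071i, |z|^2 = 0.1412
Iter 7: z = -0.4234 + 0.1165i, |z|^2 = 0.1929
Iter 8: z = -0.3988 + 0.0232i, |z|^2 = 0.1596
Iter 9: z = -0.4060 + 0.1033i, |z|^2 = 0.1755
Iter 10: z = -0.4104 + 0.0379i, |z|^2 = 0.1698
Iter 11: z = -0.3976 + 0.0907i, |z|^2 = 0.1663
Iter 12: z = -0.4147 + 0.0497i, |z|^2 = 0.1745
Iter 13: z = -0.3950 + 0.0806i, |z|^2 = 0.1625
Iter 14: z = -0.4150 + 0.0581i, |z|^2 = 0.1756
Iter 15: z = -0.3957 + 0.0736i, |z|^2 = 0.1620
Iter 16: z = -0.4134 + 0.0636i, |z|^2 = 0.1749
Iter 17: z = -0.3977 + 0.0692i, |z|^2 = 0.1630
Iter 18: z = -0.4112 + 0.0667i, |z|^2 = 0.1735

Answer: 19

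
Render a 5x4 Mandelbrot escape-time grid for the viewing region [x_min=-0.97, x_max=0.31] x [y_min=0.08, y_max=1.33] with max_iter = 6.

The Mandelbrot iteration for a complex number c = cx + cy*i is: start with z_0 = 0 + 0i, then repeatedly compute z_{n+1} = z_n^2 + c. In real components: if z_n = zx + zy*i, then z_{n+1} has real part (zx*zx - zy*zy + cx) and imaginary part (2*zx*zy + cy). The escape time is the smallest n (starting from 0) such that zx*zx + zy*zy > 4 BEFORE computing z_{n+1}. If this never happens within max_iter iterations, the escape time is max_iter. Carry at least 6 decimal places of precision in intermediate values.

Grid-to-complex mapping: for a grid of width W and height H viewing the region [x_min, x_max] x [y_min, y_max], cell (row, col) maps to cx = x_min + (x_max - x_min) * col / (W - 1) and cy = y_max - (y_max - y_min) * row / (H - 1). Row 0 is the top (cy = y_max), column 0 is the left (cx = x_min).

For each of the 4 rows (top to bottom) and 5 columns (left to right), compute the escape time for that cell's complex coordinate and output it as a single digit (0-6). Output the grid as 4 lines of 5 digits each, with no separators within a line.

(row=0, col=0): c = -0.9700 + 1.3300i → escape time 2
(row=0, col=1): c = -0.6500 + 1.3300i → escape time 2
(row=0, col=2): c = -0.3300 + 1.3300i → escape time 2
(row=0, col=3): c = -0.0100 + 1.3300i → escape time 2
(row=0, col=4): c = 0.3100 + 1.3300i → escape time 2
(row=1, col=0): c = -0.9700 + 0.9133i → escape time 3
(row=1, col=1): c = -0.6500 + 0.9133i → escape time 4
(row=1, col=2): c = -0.3300 + 0.9133i → escape time 5
(row=1, col=3): c = -0.0100 + 0.9133i → escape time 6
(row=1, col=4): c = 0.3100 + 0.9133i → escape time 4
(row=2, col=0): c = -0.9700 + 0.4967i → escape time 5
(row=2, col=1): c = -0.6500 + 0.4967i → escape time 6
(row=2, col=2): c = -0.3300 + 0.4967i → escape time 6
(row=2, col=3): c = -0.0100 + 0.4967i → escape time 6
(row=2, col=4): c = 0.3100 + 0.4967i → escape time 6
(row=3, col=0): c = -0.9700 + 0.0800i → escape time 6
(row=3, col=1): c = -0.6500 + 0.0800i → escape time 6
(row=3, col=2): c = -0.3300 + 0.0800i → escape time 6
(row=3, col=3): c = -0.0100 + 0.0800i → escape time 6
(row=3, col=4): c = 0.3100 + 0.0800i → escape time 6

Answer: 22222
34564
56666
66666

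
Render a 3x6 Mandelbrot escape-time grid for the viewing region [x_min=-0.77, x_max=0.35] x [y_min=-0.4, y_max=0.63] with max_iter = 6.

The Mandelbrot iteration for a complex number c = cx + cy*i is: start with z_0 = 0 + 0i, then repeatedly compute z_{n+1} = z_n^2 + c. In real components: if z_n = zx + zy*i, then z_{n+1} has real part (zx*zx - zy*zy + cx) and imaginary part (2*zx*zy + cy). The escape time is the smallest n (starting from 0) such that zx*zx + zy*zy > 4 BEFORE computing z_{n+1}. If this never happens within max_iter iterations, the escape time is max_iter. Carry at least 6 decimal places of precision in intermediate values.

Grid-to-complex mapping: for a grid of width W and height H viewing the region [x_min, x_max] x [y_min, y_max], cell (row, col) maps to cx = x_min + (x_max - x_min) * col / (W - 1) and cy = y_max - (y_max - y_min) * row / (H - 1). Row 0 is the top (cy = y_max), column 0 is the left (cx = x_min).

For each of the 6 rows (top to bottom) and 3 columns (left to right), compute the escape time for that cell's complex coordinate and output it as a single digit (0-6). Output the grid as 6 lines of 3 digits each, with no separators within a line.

Answer: 566
666
666
666
666
666

Derivation:
(row=0, col=0): c = -0.7700 + 0.6300i → escape time 5
(row=0, col=1): c = -0.2100 + 0.6300i → escape time 6
(row=0, col=2): c = 0.3500 + 0.6300i → escape time 6
(row=1, col=0): c = -0.7700 + 0.4240i → escape time 6
(row=1, col=1): c = -0.2100 + 0.4240i → escape time 6
(row=1, col=2): c = 0.3500 + 0.4240i → escape time 6
(row=2, col=0): c = -0.7700 + 0.2180i → escape time 6
(row=2, col=1): c = -0.2100 + 0.2180i → escape time 6
(row=2, col=2): c = 0.3500 + 0.2180i → escape time 6
(row=3, col=0): c = -0.7700 + 0.0120i → escape time 6
(row=3, col=1): c = -0.2100 + 0.0120i → escape time 6
(row=3, col=2): c = 0.3500 + 0.0120i → escape time 6
(row=4, col=0): c = -0.7700 + -0.1940i → escape time 6
(row=4, col=1): c = -0.2100 + -0.1940i → escape time 6
(row=4, col=2): c = 0.3500 + -0.1940i → escape time 6
(row=5, col=0): c = -0.7700 + -0.4000i → escape time 6
(row=5, col=1): c = -0.2100 + -0.4000i → escape time 6
(row=5, col=2): c = 0.3500 + -0.4000i → escape time 6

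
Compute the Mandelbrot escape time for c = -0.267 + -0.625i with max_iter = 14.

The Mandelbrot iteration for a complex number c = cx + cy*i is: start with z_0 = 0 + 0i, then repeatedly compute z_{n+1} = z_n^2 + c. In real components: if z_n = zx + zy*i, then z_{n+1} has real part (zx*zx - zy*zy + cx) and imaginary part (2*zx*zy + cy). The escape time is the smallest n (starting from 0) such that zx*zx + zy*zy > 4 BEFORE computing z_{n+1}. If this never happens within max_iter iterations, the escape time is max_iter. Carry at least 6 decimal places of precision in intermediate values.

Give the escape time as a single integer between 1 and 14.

z_0 = 0 + 0i, c = -0.2670 + -0.6250i
Iter 1: z = -0.2670 + -0.6250i, |z|^2 = 0.4619
Iter 2: z = -0.5863 + -0.2913i, |z|^2 = 0.4286
Iter 3: z = -0.0080 + -0.2835i, |z|^2 = 0.0804
Iter 4: z = -0.3473 + -0.6204i, |z|^2 = 0.5056
Iter 5: z = -0.5313 + -0.1941i, |z|^2 = 0.3200
Iter 6: z = -0.0223 + -0.4188i, |z|^2 = 0.1759
Iter 7: z = -0.4419 + -0.6063i, |z|^2 = 0.5628
Iter 8: z = -0.4393 + -0.0892i, |z|^2 = 0.2010
Iter 9: z = -0.0819 + -0.5466i, |z|^2 = 0.3055
Iter 10: z = -0.5591 + -0.5354i, |z|^2 = 0.5993
Iter 11: z = -0.2411 + -0.0263i, |z|^2 = 0.0588
Iter 12: z = -0.2096 + -0.6123i, |z|^2 = 0.4189
Iter 13: z = -0.5980 + -0.3684i, |z|^2 = 0.4933

Answer: 14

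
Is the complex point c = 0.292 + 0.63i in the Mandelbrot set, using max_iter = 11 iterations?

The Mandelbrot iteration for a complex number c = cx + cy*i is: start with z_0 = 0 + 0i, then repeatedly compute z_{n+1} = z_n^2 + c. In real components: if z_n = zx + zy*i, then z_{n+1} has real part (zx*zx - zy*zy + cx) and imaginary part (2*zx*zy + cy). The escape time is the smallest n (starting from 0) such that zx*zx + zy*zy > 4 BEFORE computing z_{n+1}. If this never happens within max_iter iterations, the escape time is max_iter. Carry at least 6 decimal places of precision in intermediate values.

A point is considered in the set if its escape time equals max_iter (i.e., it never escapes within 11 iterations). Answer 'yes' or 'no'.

z_0 = 0 + 0i, c = 0.2920 + 0.6300i
Iter 1: z = 0.2920 + 0.6300i, |z|^2 = 0.4822
Iter 2: z = -0.0196 + 0.9979i, |z|^2 = 0.9962
Iter 3: z = -0.7035 + 0.5908i, |z|^2 = 0.8439
Iter 4: z = 0.4378 + -0.2012i, |z|^2 = 0.2322
Iter 5: z = 0.4432 + 0.4538i, |z|^2 = 0.4024
Iter 6: z = 0.2825 + 1.0322i, |z|^2 = 1.1453
Iter 7: z = -0.6937 + 1.2131i, |z|^2 = 1.9530
Iter 8: z = -0.6984 + -1.0532i, |z|^2 = 1.5970
Iter 9: z = -0.3294 + 2.1011i, |z|^2 = 4.5233
Escaped at iteration 9

Answer: no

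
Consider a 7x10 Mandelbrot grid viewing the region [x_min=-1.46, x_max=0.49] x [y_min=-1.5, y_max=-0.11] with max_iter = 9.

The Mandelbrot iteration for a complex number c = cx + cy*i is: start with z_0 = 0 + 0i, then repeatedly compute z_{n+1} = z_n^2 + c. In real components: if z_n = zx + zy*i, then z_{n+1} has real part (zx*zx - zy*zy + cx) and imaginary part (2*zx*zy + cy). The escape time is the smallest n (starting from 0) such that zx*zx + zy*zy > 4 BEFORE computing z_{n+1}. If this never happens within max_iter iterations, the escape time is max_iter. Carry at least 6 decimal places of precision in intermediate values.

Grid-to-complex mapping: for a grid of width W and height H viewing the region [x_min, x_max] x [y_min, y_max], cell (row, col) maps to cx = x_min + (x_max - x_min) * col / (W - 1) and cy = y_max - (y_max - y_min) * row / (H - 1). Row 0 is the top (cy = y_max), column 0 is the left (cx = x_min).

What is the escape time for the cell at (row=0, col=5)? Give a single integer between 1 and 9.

Answer: 9

Derivation:
z_0 = 0 + 0i, c = 0.1650 + -0.1100i
Iter 1: z = 0.1650 + -0.1100i, |z|^2 = 0.0393
Iter 2: z = 0.1801 + -0.1463i, |z|^2 = 0.0538
Iter 3: z = 0.1760 + -0.1627i, |z|^2 = 0.0575
Iter 4: z = 0.1695 + -0.1673i, |z|^2 = 0.0567
Iter 5: z = 0.1658 + -0.1667i, |z|^2 = 0.0553
Iter 6: z = 0.1647 + -0.1653i, |z|^2 = 0.0544
Iter 7: z = 0.1648 + -0.1644i, |z|^2 = 0.0542
Iter 8: z = 0.1651 + -0.1642i, |z|^2 = 0.0542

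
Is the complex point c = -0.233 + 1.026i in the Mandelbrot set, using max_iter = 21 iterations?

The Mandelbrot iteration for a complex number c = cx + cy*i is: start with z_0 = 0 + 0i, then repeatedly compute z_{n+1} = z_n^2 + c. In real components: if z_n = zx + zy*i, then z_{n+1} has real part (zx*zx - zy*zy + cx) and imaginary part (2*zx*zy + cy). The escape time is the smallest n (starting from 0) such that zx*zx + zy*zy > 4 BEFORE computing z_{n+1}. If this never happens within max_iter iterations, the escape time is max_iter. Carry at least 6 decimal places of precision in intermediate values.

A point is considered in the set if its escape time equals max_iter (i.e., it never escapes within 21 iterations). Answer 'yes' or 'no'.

z_0 = 0 + 0i, c = -0.2330 + 1.0260i
Iter 1: z = -0.2330 + 1.0260i, |z|^2 = 1.1070
Iter 2: z = -1.2314 + 0.5479i, |z|^2 = 1.8165
Iter 3: z = 0.9831 + -0.3233i, |z|^2 = 1.0711
Iter 4: z = 0.6290 + 0.3903i, |z|^2 = 0.5480
Iter 5: z = 0.0104 + 1.5170i, |z|^2 = 2.3014
Iter 6: z = -2.5341 + 1.0574i, |z|^2 = 7.5400
Escaped at iteration 6

Answer: no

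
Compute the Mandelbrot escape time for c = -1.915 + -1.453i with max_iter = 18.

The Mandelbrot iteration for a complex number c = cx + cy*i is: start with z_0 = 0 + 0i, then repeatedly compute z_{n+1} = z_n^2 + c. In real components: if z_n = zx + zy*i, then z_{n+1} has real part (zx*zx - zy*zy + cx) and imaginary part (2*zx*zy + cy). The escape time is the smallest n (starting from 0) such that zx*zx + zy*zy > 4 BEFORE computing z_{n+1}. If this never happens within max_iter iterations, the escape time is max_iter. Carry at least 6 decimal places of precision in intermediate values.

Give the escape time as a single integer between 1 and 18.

z_0 = 0 + 0i, c = -1.9150 + -1.4530i
Iter 1: z = -1.9150 + -1.4530i, |z|^2 = 5.7784
Escaped at iteration 1

Answer: 1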